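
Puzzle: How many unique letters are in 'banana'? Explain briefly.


Unique letters in 'banana': {a, b, n} = 3 distinct letters.

3


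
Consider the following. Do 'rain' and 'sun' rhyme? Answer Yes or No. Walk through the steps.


Rime (stressed vowel + following sounds) of 'rain': -ain = /eɪn/
Rime of 'sun': -un = /ʌn/
/eɪn/ and /ʌn/ are different ending sounds, so the words do not rhyme.

No


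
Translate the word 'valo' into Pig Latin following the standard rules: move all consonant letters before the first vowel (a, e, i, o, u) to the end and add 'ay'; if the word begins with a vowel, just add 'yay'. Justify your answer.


'valo': move consonant cluster 'v' to end and add 'ay': 'alovay'.

alovay


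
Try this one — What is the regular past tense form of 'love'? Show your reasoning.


Apply rule: Add -d (word ends in -e). 'love' becomes 'loved'.

loved


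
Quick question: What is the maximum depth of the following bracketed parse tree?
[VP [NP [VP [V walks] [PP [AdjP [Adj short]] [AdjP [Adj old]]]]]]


Count bracket nesting levels:
'[' at pos 0: depth = 1
'[' at pos 4: depth = 2
'[' at pos 8: depth = 3
'[' at pos 12: depth = 4
'[' at pos 22: depth = 4
'[' at pos 26: depth = 5
'[' at pos 32: depth = 6
'[' at pos 45: depth = 5
'[' at pos 51: depth = 6
Maximum depth reached: 6

6


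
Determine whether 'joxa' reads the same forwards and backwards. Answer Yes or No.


Forward: 'joxa'
Reversed: 'axoj'
They differ.

No


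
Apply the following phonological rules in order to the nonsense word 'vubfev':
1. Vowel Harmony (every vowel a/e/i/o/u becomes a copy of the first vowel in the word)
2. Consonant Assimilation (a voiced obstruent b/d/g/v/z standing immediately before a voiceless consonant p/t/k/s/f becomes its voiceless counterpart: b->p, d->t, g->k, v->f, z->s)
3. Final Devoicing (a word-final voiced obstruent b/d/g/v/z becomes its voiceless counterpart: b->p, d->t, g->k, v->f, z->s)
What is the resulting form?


Starting form: 'vubfev'
Rule 1: Vowel Harmony: all vowels become 'u' (matching first vowel). 'vubfev' -> 'vubfuv'
Rule 2: Consonant Assimilation: voiced obstruent before voiceless consonant becomes voiceless ('bf' -> 'pf'). 'vubfuv' -> 'vupfuv'
Rule 3: Final Devoicing: word-final voiced obstruent 'v' becomes voiceless 'f'. 'vupfuv' -> 'vupfuf'
Final form: 'vupfuf'

vupfuf


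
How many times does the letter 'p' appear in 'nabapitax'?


Letter 'p' in 'nabapitax': found at position(s) 5 = 1 occurrence(s).

1


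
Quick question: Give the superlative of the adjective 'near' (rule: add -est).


Apply superlative formation (add -est): 'near' -> 'nearest'.

nearest


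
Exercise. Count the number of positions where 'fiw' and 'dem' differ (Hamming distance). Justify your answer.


Alignment:
Position 1: 'f' vs 'd' = DIFFER
Position 2: 'i' vs 'e' = DIFFER
Position 3: 'w' vs 'm' = DIFFER
Total differences: 3

3


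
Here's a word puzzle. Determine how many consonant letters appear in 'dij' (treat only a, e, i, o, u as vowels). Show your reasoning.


Consonants in 'dij': d, j = 2 consonants.

2


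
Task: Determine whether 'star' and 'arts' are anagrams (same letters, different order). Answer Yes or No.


Sorted letters of 'star': 'arst'
Sorted letters of 'arts': 'arst'
They match.

Yes


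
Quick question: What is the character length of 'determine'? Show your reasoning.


Spell out 'determine' and number each letter: d(1), e(2), t(3), e(4), r(5), m(6), i(7), n(8), e(9). Total: 9 letters.

9


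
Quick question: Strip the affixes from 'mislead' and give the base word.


Remove prefix 'mis' from 'mislead' to get root 'lead'.

lead


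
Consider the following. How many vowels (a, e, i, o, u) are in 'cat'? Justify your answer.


Vowels in 'cat': a = 1 vowels.

1


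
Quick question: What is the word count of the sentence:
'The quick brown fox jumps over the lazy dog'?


Split into words: The | quick | brown | fox | jumps | over | the | lazy | dog = 9 words.

9


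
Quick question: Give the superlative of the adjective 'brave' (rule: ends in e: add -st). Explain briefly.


Apply superlative formation (ends in e: add -st): 'brave' -> 'bravest'.

bravest


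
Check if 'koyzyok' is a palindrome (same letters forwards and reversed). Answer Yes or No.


Forward: 'koyzyok'
Reversed: 'koyzyok'
They are identical.

Yes


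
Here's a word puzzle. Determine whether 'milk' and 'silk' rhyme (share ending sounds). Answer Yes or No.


Rime (stressed vowel + following sounds) of 'milk': -ilk = /ɪlk/
Rime of 'silk': -ilk = /ɪlk/
/ɪlk/ and /ɪlk/ are the same ending sound, so the words rhyme.

Yes


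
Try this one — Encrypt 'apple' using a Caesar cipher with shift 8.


Shift each letter by 8: a -> i, p -> x, p -> x, l -> t, e -> m. Result: 'ixxtm'.

ixxtm


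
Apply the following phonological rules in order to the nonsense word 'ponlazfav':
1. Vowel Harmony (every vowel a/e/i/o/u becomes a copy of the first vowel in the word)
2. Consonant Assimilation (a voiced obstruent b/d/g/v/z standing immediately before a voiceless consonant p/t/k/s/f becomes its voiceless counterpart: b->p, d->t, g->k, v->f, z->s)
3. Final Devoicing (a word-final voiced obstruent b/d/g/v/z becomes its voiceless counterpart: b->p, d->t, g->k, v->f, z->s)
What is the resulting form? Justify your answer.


Starting form: 'ponlazfav'
Rule 1: Vowel Harmony: all vowels become 'o' (matching first vowel). 'ponlazfav' -> 'ponlozfov'
Rule 2: Consonant Assimilation: voiced obstruent before voiceless consonant becomes voiceless ('zf' -> 'sf'). 'ponlozfov' -> 'ponlosfov'
Rule 3: Final Devoicing: word-final voiced obstruent 'v' becomes voiceless 'f'. 'ponlosfov' -> 'ponlosfof'
Final form: 'ponlosfof'

ponlosfof


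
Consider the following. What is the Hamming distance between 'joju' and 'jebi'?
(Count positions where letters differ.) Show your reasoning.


Alignment:
Position 1: 'j' vs 'j' = match
Position 2: 'o' vs 'e' = DIFFER
Position 3: 'j' vs 'b' = DIFFER
Position 4: 'u' vs 'i' = DIFFER
Total differences: 3

3


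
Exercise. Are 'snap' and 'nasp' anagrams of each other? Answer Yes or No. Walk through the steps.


Sorted letters of 'snap': 'anps'
Sorted letters of 'nasp': 'anps'
They match.

Yes


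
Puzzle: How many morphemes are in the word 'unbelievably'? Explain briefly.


Decomposition: un- (prefix) + believe (root) + -able (suffix) + -ly (suffix) = 4 morpheme(s)

4 morphemes


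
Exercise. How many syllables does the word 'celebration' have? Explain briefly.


Break 'celebration' into syllables: cel-e-bra-tion -> cel | e | bra | tion = 4 syllables

4 syllables


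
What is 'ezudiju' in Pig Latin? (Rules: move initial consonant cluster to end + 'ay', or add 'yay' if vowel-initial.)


'ezudiju' starts with a vowel, so add 'yay': 'ezudijuyay'.

ezudijuyay


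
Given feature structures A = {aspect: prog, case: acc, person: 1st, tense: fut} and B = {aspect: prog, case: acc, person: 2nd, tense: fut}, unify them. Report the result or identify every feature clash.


Compare features:
aspect: A=prog vs B=prog -> unified: prog
case: A=acc vs B=acc -> unified: acc
person: A=1st vs B=2nd -> CLASH
tense: A=fut vs B=fut -> unified: fut
Clash detected on feature 'person' (1st vs 2nd); unification fails.

CLASH on 'person' (1st vs 2nd)


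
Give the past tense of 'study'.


Apply rule: Change -y to -ied. 'study' becomes 'studied'.

studied


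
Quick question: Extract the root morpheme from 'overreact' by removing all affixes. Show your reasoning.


Remove prefix 'over' from 'overreact' to get root 'react'.

react


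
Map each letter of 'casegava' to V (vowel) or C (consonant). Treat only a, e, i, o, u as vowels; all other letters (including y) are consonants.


Letter mapping: c = C, a = V, s = C, e = V, g = C, a = V, v = C, a = V.

CVCVCVCV


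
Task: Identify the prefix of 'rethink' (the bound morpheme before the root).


The word 'rethink' = 're' (prefix) + 'think' (root). The prefix is 're'.

re


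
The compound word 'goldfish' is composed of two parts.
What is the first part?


Split 'goldfish' into 'gold' + 'fish'. The first part is 'gold'.

gold


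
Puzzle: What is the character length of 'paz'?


Spell out 'paz' and number each letter: p(1), a(2), z(3). Total: 3 letters.

3


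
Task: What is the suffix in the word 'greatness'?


The word 'greatness' = 'great' (root) + '-ness' (suffix). The suffix is '-ness'.

ness


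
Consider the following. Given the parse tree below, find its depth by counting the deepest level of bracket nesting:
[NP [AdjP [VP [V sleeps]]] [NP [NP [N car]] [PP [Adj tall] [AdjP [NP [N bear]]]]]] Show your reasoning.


Count bracket nesting levels:
'[' at pos 0: depth = 1
'[' at pos 4: depth = 2
'[' at pos 10: depth = 3
'[' at pos 14: depth = 4
'[' at pos 27: depth = 2
'[' at pos 31: depth = 3
'[' at pos 35: depth = 4
'[' at pos 44: depth = 3
'[' at pos 48: depth = 4
'[' at pos 59: depth = 4
'[' at pos 65: depth = 5
'[' at pos 69: depth = 6
Maximum depth reached: 6

6


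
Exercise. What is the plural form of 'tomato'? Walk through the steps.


Apply rule: Add -es (consonant + o). 'tomato' becomes 'tomatoes'.

tomatoes


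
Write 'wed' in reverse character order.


Reverse 'wed' character by character: 'dew'.

dew


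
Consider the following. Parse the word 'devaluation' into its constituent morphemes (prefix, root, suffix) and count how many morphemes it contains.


Step 1: Identify prefix: 'de' (meaning: reverse/remove)
Step 2: Identify root: 'value'
Step 3: Identify suffix(es): 'ation'
Decomposition: de- (prefix: reverse/remove) + value (root) + -ation (suffix: act of)
Total morphemes: 3

3 morphemes (de- (prefix: reverse/remove) + value (root) + -ation (suffix: act of))


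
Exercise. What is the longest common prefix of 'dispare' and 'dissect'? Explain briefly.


Compare from the start: 3 characters match: 'dis'. Mismatch at position 4: 'p' vs 's'.

dis


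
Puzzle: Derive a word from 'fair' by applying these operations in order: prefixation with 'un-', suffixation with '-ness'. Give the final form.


Step 1: Add prefix 'un-' to 'fair' = 'unfair'
Step 2: Add suffix '-ness' to 'unfair' = 'unfairness'

unfairness


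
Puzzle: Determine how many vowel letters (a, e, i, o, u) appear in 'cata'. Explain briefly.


Vowels in 'cata': a, a = 2 vowels.

2


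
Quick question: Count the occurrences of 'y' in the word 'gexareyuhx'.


Letter 'y' in 'gexareyuhx': found at position(s) 7 = 1 occurrence(s).

1


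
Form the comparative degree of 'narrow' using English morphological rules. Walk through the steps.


Apply comparative formation (add -er): 'narrow' -> 'narrower'.

narrower


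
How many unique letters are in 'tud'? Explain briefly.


Unique letters in 'tud': {d, t, u} = 3 distinct letters.

3


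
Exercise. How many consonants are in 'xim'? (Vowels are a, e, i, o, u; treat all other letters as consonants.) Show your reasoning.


Consonants in 'xim': x, m = 2 consonants.

2


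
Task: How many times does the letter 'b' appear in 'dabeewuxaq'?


Letter 'b' in 'dabeewuxaq': found at position(s) 3 = 1 occurrence(s).

1


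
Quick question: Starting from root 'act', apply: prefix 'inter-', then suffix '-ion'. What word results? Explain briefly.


Step 1: Add prefix 'inter-' to 'act' = 'interact'
Step 2: Add suffix '-ion' to 'interact' = 'interaction'

interaction


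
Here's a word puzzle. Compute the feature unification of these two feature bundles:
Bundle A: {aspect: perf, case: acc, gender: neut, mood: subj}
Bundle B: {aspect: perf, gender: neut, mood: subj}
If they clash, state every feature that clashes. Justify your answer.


Compare features:
aspect: A=perf vs B=perf -> unified: perf
case: A=acc vs B=_ -> unified: acc
gender: A=neut vs B=neut -> unified: neut
mood: A=subj vs B=subj -> unified: subj
No clashes found.

Unified: {aspect: perf, case: acc, gender: neut, mood: subj}


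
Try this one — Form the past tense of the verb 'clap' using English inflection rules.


Apply rule: Double final consonant and add -ed. 'clap' becomes 'clapped'.

clapped


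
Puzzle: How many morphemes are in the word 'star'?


Decomposition: star (free morpheme) = 1 morpheme(s)

1 morphemes


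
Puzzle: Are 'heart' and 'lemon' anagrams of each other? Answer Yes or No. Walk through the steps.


Sorted letters of 'heart': 'aehrt'
Sorted letters of 'lemon': 'elmno'
They do not match.

No


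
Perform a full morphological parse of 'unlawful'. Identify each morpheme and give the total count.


Step 1: Identify prefix: 'un' (meaning: not/reverse)
Step 2: Identify root: 'law'
Step 3: Identify suffix(es): 'ful'
Decomposition: un- (prefix: not/reverse) + law (root) + -ful (suffix: full of)
Total morphemes: 3

3 morphemes (un- (prefix: not/reverse) + law (root) + -ful (suffix: full of))


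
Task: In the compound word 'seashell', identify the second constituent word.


Split 'seashell' into 'sea' + 'shell'. The second part is 'shell'.

shell


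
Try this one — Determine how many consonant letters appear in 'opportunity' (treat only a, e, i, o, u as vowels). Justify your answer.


Consonants in 'opportunity': p, p, r, t, n, t, y = 7 consonants.

7


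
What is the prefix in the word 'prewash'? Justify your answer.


The word 'prewash' = 'pre' (prefix) + 'wash' (root). The prefix is 'pre'.

pre


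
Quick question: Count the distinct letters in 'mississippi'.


Unique letters in 'mississippi': {i, m, p, s} = 4 distinct letters.

4


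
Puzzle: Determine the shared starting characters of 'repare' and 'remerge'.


Compare from the start: 2 characters match: 're'. Mismatch at position 3: 'p' vs 'm'.

re


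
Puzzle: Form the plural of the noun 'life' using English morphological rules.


Apply rule: Change -fe to -ves. 'life' becomes 'lives'.

lives


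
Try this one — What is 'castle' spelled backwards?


Reverse 'castle' character by character: 'eltsac'.

eltsac


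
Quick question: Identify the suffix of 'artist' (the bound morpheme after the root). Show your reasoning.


The word 'artist' = 'art' (root) + '-ist' (suffix). The suffix is '-ist'.

ist


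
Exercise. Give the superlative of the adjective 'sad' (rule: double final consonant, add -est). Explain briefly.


Apply superlative formation (double final consonant, add -est): 'sad' -> 'saddest'.

saddest


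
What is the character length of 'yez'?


Spell out 'yez' and number each letter: y(1), e(2), z(3). Total: 3 letters.

3


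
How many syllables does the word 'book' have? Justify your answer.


Break 'book' into syllables: book -> book = 1 syllable

1 syllable


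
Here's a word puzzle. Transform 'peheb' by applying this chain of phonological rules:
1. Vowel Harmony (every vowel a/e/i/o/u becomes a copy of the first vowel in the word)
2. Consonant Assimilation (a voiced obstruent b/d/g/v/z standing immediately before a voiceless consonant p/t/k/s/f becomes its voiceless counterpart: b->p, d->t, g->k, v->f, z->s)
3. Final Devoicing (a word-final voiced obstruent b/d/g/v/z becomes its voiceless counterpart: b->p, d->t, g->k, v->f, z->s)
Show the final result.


Starting form: 'peheb'
Rule 1: Vowel Harmony: all vowels already match. No change.
Rule 2: Consonant Assimilation: no voiced obstruent (b/d/g/v/z) stands immediately before a voiceless consonant (p/t/k/s/f). No change.
Rule 3: Final Devoicing: word-final voiced obstruent 'b' becomes voiceless 'p'. 'peheb' -> 'pehep'
Final form: 'pehep'

pehep


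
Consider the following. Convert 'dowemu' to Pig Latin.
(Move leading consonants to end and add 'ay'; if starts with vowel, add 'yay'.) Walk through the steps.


'dowemu': move consonant cluster 'd' to end and add 'ay': 'owemuday'.

owemuday


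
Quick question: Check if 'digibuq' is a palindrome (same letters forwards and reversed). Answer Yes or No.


Forward: 'digibuq'
Reversed: 'qubigid'
They differ.

No


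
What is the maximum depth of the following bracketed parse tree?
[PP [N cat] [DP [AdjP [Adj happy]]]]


Count bracket nesting levels:
'[' at pos 0: depth = 1
'[' at pos 4: depth = 2
'[' at pos 12: depth = 2
'[' at pos 16: depth = 3
'[' at pos 22: depth = 4
Maximum depth reached: 4

4


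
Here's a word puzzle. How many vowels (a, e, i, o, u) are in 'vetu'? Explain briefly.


Vowels in 'vetu': e, u = 2 vowels.

2


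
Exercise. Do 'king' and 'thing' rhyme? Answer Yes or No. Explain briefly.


Rime (stressed vowel + following sounds) of 'king': -ing = /ɪŋ/
Rime of 'thing': -ing = /ɪŋ/
/ɪŋ/ and /ɪŋ/ are the same ending sound, so the words rhyme.

Yes


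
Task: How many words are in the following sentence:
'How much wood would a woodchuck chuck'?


Split into words: How | much | wood | would | a | woodchuck | chuck = 7 words.

7


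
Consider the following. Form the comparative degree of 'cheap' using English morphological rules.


Apply comparative formation (add -er): 'cheap' -> 'cheaper'.

cheaper


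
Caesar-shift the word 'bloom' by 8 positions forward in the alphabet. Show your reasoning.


Shift each letter by 8: b -> j, l -> t, o -> w, o -> w, m -> u. Result: 'jtwwu'.

jtwwu


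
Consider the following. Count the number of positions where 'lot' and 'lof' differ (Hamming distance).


Alignment:
Position 1: 'l' vs 'l' = match
Position 2: 'o' vs 'o' = match
Position 3: 't' vs 'f' = DIFFER
Total differences: 1

1


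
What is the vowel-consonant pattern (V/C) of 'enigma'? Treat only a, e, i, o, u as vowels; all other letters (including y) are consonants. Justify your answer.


Letter mapping: e = V, n = C, i = V, g = C, m = C, a = V.

VCVCCV


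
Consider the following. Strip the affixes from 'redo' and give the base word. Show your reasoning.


Remove prefix 're' from 'redo' to get root 'do'.

do


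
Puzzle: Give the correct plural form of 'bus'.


Apply rule: Add -es (sibilant/fricative ending). 'bus' becomes 'buses'.

buses


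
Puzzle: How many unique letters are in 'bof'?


Unique letters in 'bof': {b, f, o} = 3 distinct letters.

3


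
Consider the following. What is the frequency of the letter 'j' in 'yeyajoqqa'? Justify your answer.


Letter 'j' in 'yeyajoqqa': found at position(s) 5 = 1 occurrence(s).

1


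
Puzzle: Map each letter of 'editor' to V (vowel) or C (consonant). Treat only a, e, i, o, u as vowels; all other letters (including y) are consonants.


Letter mapping: e = V, d = C, i = V, t = C, o = V, r = C.

VCVCVC


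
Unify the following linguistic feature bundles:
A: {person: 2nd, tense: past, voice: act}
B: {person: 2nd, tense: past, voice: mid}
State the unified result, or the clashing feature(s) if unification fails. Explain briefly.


Compare features:
person: A=2nd vs B=2nd -> unified: 2nd
tense: A=past vs B=past -> unified: past
voice: A=act vs B=mid -> CLASH
Clash detected on feature 'voice' (act vs mid); unification fails.

CLASH on 'voice' (act vs mid)


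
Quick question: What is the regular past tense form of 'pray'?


Apply rule: Add -ed. 'pray' becomes 'prayed'.

prayed


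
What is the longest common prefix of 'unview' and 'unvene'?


Compare from the start: 3 characters match: 'unv'. Mismatch at position 4: 'i' vs 'e'.

unv


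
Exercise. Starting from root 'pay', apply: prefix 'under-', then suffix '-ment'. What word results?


Step 1: Add prefix 'under-' to 'pay' = 'underpay'
Step 2: Add suffix '-ment' to 'underpay' = 'underpayment'

underpayment


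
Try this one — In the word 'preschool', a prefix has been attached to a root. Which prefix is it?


The word 'preschool' = 'pre' (prefix) + 'school' (root). The prefix is 'pre'.

pre


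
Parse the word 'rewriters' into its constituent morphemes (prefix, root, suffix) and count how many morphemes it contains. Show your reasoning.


Step 1: Identify prefix: 're' (meaning: again)
Step 2: Identify root: 'write'
Step 3: Identify suffix(es): 'er, s'
Decomposition: re- (prefix: again) + write (root) + -er (suffix: one who) + -s (plural)
Total morphemes: 4

4 morphemes (re- (prefix: again) + write (root) + -er (suffix: one who) + -s (plural))


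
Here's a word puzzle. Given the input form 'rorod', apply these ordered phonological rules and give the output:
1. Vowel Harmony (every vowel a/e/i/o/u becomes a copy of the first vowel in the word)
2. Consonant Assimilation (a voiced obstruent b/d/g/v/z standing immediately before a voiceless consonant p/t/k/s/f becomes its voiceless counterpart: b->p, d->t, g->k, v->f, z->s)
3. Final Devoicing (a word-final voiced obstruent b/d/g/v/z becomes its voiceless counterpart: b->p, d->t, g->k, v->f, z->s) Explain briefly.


Starting form: 'rorod'
Rule 1: Vowel Harmony: all vowels already match. No change.
Rule 2: Consonant Assimilation: no voiced obstruent (b/d/g/v/z) stands immediately before a voiceless consonant (p/t/k/s/f). No change.
Rule 3: Final Devoicing: word-final voiced obstruent 'd' becomes voiceless 't'. 'rorod' -> 'rorot'
Final form: 'rorot'

rorot


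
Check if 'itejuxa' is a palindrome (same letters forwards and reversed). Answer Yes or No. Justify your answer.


Forward: 'itejuxa'
Reversed: 'axujeti'
They differ.

No


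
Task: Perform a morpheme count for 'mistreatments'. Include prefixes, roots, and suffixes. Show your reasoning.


Decomposition: mis- (prefix) + treat (root) + -ment (suffix) + -s (plural) = 4 morpheme(s)

4 morphemes


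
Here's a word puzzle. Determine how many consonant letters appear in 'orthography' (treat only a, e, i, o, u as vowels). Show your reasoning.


Consonants in 'orthography': r, t, h, g, r, p, h, y = 8 consonants.

8


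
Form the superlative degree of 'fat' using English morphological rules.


Apply superlative formation (double final consonant, add -est): 'fat' -> 'fattest'.

fattest


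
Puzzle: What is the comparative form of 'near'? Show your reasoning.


Apply comparative formation (add -er): 'near' -> 'nearer'.

nearer


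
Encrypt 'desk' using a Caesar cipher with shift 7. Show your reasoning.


Shift each letter by 7: d -> k, e -> l, s -> z, k -> r. Result: 'klzr'.

klzr


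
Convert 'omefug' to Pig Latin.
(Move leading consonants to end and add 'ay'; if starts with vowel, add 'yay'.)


'omefug' starts with a vowel, so add 'yay': 'omefugyay'.

omefugyay


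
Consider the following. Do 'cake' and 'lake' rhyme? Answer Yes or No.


Rime (stressed vowel + following sounds) of 'cake': -ake = /eɪk/
Rime of 'lake': -ake = /eɪk/
/eɪk/ and /eɪk/ are the same ending sound, so the words rhyme.

Yes


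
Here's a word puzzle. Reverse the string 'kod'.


Reverse 'kod' character by character: 'dok'.

dok


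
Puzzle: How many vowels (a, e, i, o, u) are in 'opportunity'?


Vowels in 'opportunity': o, o, u, i = 4 vowels.

4


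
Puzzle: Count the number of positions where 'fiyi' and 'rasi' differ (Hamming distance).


Alignment:
Position 1: 'f' vs 'r' = DIFFER
Position 2: 'i' vs 'a' = DIFFER
Position 3: 'y' vs 's' = DIFFER
Position 4: 'i' vs 'i' = match
Total differences: 3

3


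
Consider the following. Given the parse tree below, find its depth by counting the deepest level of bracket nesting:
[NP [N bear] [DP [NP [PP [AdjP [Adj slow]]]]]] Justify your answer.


Count bracket nesting levels:
'[' at pos 0: depth = 1
'[' at pos 4: depth = 2
'[' at pos 13: depth = 2
'[' at pos 17: depth = 3
'[' at pos 21: depth = 4
'[' at pos 25: depth = 5
'[' at pos 31: depth = 6
Maximum depth reached: 6

6


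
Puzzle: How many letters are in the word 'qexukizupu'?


Spell out 'qexukizupu' and number each letter: q(1), e(2), x(3), u(4), k(5), i(6), z(7), u(8), p(9), u(10). Total: 10 letters.

10


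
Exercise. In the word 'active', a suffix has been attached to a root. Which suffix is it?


The word 'active' = 'act' (root) + '-ive' (suffix). The suffix is '-ive'.

ive


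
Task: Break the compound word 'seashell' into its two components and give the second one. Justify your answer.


Split 'seashell' into 'sea' + 'shell'. The second part is 'shell'.

shell


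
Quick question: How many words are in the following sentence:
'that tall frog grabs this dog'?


Split into words: that | tall | frog | grabs | this | dog = 6 words.

6


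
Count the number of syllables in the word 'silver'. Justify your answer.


Break 'silver' into syllables: sil-ver -> sil | ver = 2 syllables

2 syllables


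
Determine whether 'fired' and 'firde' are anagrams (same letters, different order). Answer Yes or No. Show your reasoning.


Sorted letters of 'fired': 'defir'
Sorted letters of 'firde': 'defir'
They match.

Yes


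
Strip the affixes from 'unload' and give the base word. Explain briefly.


Remove prefix 'un' from 'unload' to get root 'load'.

load


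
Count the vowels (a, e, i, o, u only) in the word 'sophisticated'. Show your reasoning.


Vowels in 'sophisticated': o, i, i, a, e = 5 vowels.

5


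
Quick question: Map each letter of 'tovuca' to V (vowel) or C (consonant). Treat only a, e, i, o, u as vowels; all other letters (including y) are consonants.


Letter mapping: t = C, o = V, v = C, u = V, c = C, a = V.

CVCVCV


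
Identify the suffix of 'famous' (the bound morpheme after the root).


The word 'famous' = 'fame' (root) + '-ous' (suffix). The suffix is '-ous'.

ous


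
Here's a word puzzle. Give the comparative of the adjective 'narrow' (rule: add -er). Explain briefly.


Apply comparative formation (add -er): 'narrow' -> 'narrower'.

narrower


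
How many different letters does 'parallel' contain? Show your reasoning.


Unique letters in 'parallel': {a, e, l, p, r} = 5 distinct letters.

5


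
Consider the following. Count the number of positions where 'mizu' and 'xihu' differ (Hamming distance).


Alignment:
Position 1: 'm' vs 'x' = DIFFER
Position 2: 'i' vs 'i' = match
Position 3: 'z' vs 'h' = DIFFER
Position 4: 'u' vs 'u' = match
Total differences: 2

2


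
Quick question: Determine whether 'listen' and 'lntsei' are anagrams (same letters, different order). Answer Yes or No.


Sorted letters of 'listen': 'eilnst'
Sorted letters of 'lntsei': 'eilnst'
They match.

Yes


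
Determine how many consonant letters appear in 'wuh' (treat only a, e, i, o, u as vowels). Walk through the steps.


Consonants in 'wuh': w, h = 2 consonants.

2


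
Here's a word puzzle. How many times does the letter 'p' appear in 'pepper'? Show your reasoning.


Letter 'p' in 'pepper': found at position(s) 1, 3, 4 = 3 occurrence(s).

3


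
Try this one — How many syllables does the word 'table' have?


Break 'table' into syllables: ta-ble -> ta | ble = 2 syllables

2 syllables


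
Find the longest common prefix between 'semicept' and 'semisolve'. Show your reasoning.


Compare from the start: 4 characters match: 'semi'. Mismatch at position 5: 'c' vs 's'.

semi


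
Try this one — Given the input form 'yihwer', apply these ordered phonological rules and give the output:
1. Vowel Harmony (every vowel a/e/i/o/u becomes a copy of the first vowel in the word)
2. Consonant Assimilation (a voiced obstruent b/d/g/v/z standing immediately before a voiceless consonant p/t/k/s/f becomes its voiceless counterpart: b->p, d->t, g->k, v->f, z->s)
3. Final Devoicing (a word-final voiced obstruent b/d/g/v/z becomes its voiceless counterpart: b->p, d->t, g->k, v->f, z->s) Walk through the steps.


Starting form: 'yihwer'
Rule 1: Vowel Harmony: all vowels become 'i' (matching first vowel). 'yihwer' -> 'yihwir'
Rule 2: Consonant Assimilation: no voiced obstruent (b/d/g/v/z) stands immediately before a voiceless consonant (p/t/k/s/f). No change.
Rule 3: Final Devoicing: final consonant 'r' is not one of the voiced obstruents b/d/g/v/z. No change.
Final form: 'yihwir'

yihwir


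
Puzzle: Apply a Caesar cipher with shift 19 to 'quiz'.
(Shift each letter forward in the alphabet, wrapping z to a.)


Shift each letter by 19: q -> j, u -> n, i -> b, z -> s. Result: 'jnbs'.

jnbs


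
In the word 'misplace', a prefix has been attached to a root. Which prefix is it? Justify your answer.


The word 'misplace' = 'mis' (prefix) + 'place' (root). The prefix is 'mis'.

mis


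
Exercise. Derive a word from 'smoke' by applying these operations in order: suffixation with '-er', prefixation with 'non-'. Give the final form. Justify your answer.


Step 1: Add suffix '-er' to 'smoke' = 'smoker'
Step 2: Add prefix 'non-' to 'smoker' = 'nonsmoker'

nonsmoker


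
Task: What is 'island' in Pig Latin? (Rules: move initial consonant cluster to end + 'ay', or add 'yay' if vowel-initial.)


'island' starts with a vowel, so add 'yay': 'islandyay'.

islandyay


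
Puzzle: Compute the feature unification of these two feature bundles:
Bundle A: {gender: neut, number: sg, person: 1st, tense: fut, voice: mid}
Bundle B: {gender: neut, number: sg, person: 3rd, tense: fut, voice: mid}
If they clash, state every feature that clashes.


Compare features:
gender: A=neut vs B=neut -> unified: neut
number: A=sg vs B=sg -> unified: sg
person: A=1st vs B=3rd -> CLASH
tense: A=fut vs B=fut -> unified: fut
voice: A=mid vs B=mid -> unified: mid
Clash detected on feature 'person' (1st vs 3rd); unification fails.

CLASH on 'person' (1st vs 3rd)


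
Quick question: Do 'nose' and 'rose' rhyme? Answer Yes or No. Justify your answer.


Rime (stressed vowel + following sounds) of 'nose': -ose = /oʊz/
Rime of 'rose': -ose = /oʊz/
/oʊz/ and /oʊz/ are the same ending sound, so the words rhyme.

Yes


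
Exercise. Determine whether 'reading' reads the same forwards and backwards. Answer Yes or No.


Forward: 'reading'
Reversed: 'gnidaer'
They differ.

No


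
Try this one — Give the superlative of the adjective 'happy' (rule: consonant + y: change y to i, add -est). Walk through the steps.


Apply superlative formation (consonant + y: change y to i, add -est): 'happy' -> 'happiest'.

happiest


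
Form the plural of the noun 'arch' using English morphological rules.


Apply rule: Add -es (sibilant/fricative ending). 'arch' becomes 'arches'.

arches


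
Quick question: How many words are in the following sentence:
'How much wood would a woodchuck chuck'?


Split into words: How | much | wood | would | a | woodchuck | chuck = 7 words.

7


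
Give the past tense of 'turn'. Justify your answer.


Apply rule: Add -ed. 'turn' becomes 'turned'.

turned


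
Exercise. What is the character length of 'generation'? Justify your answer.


Spell out 'generation' and number each letter: g(1), e(2), n(3), e(4), r(5), a(6), t(7), i(8), o(9), n(10). Total: 10 letters.

10


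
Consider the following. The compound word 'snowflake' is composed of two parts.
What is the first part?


Split 'snowflake' into 'snow' + 'flake'. The first part is 'snow'.

snow


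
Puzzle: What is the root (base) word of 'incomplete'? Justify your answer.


Remove prefix 'in' from 'incomplete' to get root 'complete'.

complete


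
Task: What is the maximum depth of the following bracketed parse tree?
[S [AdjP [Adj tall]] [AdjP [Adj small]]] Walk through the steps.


Count bracket nesting levels:
'[' at pos 0: depth = 1
'[' at pos 3: depth = 2
'[' at pos 9: depth = 3
'[' at pos 21: depth = 2
'[' at pos 27: depth = 3
Maximum depth reached: 3

3


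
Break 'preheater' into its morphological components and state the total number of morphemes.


Step 1: Identify prefix: 'pre' (meaning: before)
Step 2: Identify root: 'heat'
Step 3: Identify suffix(es): 'er'
Decomposition: pre- (prefix: before) + heat (root) + -er (suffix: one who)
Total morphemes: 3

3 morphemes (pre- (prefix: before) + heat (root) + -er (suffix: one who))


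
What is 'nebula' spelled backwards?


Reverse 'nebula' character by character: 'aluben'.

aluben


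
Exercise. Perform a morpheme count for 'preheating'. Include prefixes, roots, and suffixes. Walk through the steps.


Decomposition: pre- (prefix) + heat (root) + -ing (suffix) = 3 morpheme(s)

3 morphemes


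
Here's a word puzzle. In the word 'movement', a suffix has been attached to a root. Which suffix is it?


The word 'movement' = 'move' (root) + '-ment' (suffix). The suffix is '-ment'.

ment


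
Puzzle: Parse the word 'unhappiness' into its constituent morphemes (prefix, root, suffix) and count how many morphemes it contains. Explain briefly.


Step 1: Identify prefix: 'un' (meaning: not/reverse)
Step 2: Identify root: 'happy'
Step 3: Identify suffix(es): 'ness'
Decomposition: un- (prefix: not/reverse) + happy (root) + -ness (suffix: state of)
Total morphemes: 3

3 morphemes (un- (prefix: not/reverse) + happy (root) + -ness (suffix: state of))


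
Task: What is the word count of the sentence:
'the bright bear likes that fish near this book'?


Split into words: the | bright | bear | likes | that | fish | near | this | book = 9 words.

9


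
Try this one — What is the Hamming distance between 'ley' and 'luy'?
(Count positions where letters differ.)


Alignment:
Position 1: 'l' vs 'l' = match
Position 2: 'e' vs 'u' = DIFFER
Position 3: 'y' vs 'y' = match
Total differences: 1

1


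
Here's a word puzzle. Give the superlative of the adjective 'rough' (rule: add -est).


Apply superlative formation (add -est): 'rough' -> 'roughest'.

roughest


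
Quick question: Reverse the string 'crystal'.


Reverse 'crystal' character by character: 'latsyrc'.

latsyrc


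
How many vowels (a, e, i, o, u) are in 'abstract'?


Vowels in 'abstract': a, a = 2 vowels.

2


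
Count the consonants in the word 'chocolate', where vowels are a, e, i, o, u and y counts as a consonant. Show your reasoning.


Consonants in 'chocolate': c, h, c, l, t = 5 consonants.

5


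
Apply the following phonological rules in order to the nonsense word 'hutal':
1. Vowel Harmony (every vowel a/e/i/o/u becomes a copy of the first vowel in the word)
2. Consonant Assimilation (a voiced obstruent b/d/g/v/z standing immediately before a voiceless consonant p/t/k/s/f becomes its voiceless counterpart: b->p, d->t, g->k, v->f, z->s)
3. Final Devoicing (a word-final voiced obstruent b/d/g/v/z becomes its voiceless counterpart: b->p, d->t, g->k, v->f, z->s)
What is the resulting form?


Starting form: 'hutal'
Rule 1: Vowel Harmony: all vowels become 'u' (matching first vowel). 'hutal' -> 'hutul'
Rule 2: Consonant Assimilation: no voiced obstruent (b/d/g/v/z) stands immediately before a voiceless consonant (p/t/k/s/f). No change.
Rule 3: Final Devoicing: final consonant 'l' is not one of the voiced obstruents b/d/g/v/z. No change.
Final form: 'hutul'

hutul


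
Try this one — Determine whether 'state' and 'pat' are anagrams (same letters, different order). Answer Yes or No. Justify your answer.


Sorted letters of 'state': 'aestt'
Sorted letters of 'pat': 'apt'
They do not match.

No


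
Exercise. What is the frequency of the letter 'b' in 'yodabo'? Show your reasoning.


Letter 'b' in 'yodabo': found at position(s) 5 = 1 occurrence(s).

1


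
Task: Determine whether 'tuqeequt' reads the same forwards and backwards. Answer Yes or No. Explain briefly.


Forward: 'tuqeequt'
Reversed: 'tuqeequt'
They are identical.

Yes


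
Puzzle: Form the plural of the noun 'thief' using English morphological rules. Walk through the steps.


Apply rule: Change -f to -ves. 'thief' becomes 'thieves'.

thieves


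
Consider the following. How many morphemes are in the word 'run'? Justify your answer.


Decomposition: run (free morpheme) = 1 morpheme(s)

1 morphemes


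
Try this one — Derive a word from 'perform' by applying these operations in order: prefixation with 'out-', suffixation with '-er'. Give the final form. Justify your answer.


Step 1: Add prefix 'out-' to 'perform' = 'outperform'
Step 2: Add suffix '-er' to 'outperform' = 'outperformer'

outperformer


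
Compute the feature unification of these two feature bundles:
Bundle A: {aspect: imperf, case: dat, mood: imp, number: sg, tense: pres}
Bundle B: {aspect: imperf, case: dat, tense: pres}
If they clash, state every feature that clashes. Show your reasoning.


Compare features:
aspect: A=imperf vs B=imperf -> unified: imperf
case: A=dat vs B=dat -> unified: dat
mood: A=imp vs B=_ -> unified: imp
number: A=sg vs B=_ -> unified: sg
tense: A=pres vs B=pres -> unified: pres
No clashes found.

Unified: {aspect: imperf, case: dat, mood: imp, number: sg, tense: pres}


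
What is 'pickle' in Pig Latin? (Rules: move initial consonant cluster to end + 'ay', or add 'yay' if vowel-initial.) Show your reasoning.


'pickle': move consonant cluster 'p' to end and add 'ay': 'icklepay'.

icklepay


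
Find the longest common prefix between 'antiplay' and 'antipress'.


Compare from the start: 5 characters match: 'antip'. Mismatch at position 6: 'l' vs 'r'.

antip


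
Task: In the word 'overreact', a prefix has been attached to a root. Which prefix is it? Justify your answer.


The word 'overreact' = 'over' (prefix) + 'react' (root). The prefix is 'over'.

over


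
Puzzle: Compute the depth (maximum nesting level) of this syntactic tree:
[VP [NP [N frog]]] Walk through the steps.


Count bracket nesting levels:
'[' at pos 0: depth = 1
'[' at pos 4: depth = 2
'[' at pos 8: depth = 3
Maximum depth reached: 3

3


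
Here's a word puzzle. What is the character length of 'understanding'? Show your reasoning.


Spell out 'understanding' and number each letter: u(1), n(2), d(3), e(4), r(5), s(6), t(7), a(8), n(9), d(10), i(11), n(12), g(13). Total: 13 letters.

13


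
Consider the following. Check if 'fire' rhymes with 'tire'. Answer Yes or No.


Rime (stressed vowel + following sounds) of 'fire': -ire = /aɪər/
Rime of 'tire': -ire = /aɪər/
/aɪər/ and /aɪər/ are the same ending sound, so the words rhyme.

Yes


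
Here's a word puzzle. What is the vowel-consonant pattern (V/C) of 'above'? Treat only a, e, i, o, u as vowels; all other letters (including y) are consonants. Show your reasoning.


Letter mapping: a = V, b = C, o = V, v = C, e = V.

VCVCV


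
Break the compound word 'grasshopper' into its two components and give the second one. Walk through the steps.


Split 'grasshopper' into 'grass' + 'hopper'. The second part is 'hopper'.

hopper


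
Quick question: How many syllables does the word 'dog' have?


Break 'dog' into syllables: dog -> dog = 1 syllable

1 syllable


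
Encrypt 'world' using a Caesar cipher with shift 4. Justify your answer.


Shift each letter by 4: w -> a, o -> s, r -> v, l -> p, d -> h. Result: 'asvph'.

asvph


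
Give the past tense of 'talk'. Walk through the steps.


Apply rule: Add -ed. 'talk' becomes 'talked'.

talked


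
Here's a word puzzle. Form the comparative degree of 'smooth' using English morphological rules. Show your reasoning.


Apply comparative formation (add -er): 'smooth' -> 'smoother'.

smoother


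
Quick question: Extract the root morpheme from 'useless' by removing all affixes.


Remove suffix '-less' from 'useless' to get root 'use'.

use


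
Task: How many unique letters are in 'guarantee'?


Unique letters in 'guarantee': {a, e, g, n, r, t, u} = 7 distinct letters.

7


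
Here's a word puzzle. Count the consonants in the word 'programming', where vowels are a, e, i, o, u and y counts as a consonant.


Consonants in 'programming': p, r, g, r, m, m, n, g = 8 consonants.

8


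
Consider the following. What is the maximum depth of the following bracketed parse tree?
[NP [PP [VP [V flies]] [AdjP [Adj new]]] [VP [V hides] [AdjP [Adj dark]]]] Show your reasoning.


Count bracket nesting levels:
'[' at pos 0: depth = 1
'[' at pos 4: depth = 2
'[' at pos 8: depth = 3
'[' at pos 12: depth = 4
'[' at pos 23: depth = 3
'[' at pos 29: depth = 4
'[' at pos 41: depth = 2
'[' at pos 45: depth = 3
'[' at pos 55: depth = 3
'[' at pos 61: depth = 4
Maximum depth reached: 4

4
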